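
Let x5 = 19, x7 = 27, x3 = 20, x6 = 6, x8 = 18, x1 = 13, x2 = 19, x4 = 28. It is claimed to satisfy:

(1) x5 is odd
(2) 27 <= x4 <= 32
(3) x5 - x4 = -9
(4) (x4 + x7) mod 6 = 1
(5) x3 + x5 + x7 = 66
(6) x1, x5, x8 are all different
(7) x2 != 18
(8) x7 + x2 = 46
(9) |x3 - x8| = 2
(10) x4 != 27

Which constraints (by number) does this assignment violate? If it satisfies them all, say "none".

(1) x5 = 19 is odd  true
(2) x4 = 28 lies in [27, 32]  true
(3) x5 - x4 = 19 - 28 = -9  true
(4) x4 + x7 = 55; 55 mod 6 = 1  true
(5) x3 + x5 + x7 = 20 + 19 + 27 = 66  true
(6) values 13, 19, 18 are pairwise distinct  true
(7) x2 = 19, and 19 ≠ 18  true
(8) x7 + x2 = 27 + 19 = 46  true
(9) |20 - 18| = 2  true
(10) x4 = 28, and 28 ≠ 27  true

Yes — all constraints hold.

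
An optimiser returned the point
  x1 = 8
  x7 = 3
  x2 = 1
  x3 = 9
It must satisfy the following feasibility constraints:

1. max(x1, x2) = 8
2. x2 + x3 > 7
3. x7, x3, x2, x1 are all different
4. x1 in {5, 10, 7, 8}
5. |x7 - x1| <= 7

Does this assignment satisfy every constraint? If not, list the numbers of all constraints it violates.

1. max(8, 1) = 8 — OK.
2. x2 + x3 = 1 + 9 = 10; 10 > 7 — OK.
3. values 3, 9, 1, 8 are pairwise distinct — OK.
4. x1 = 8 is in {5, 10, 7, 8} — OK.
5. |3 - 8| = 5; 5 ≤ 7 — OK.

No violations.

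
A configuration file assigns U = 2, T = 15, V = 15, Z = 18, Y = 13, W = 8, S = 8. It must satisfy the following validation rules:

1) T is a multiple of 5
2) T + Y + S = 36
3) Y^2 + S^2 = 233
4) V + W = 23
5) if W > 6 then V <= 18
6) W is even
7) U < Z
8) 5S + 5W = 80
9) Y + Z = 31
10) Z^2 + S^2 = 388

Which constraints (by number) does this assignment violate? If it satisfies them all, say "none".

Yes — all constraints hold.

1) 15 / 5 = 3, so 5 divides 15 — holds.
2) T + Y + S = 15 + 13 + 8 = 36 — holds.
3) Y^2 + S^2 = 13^2 + 8^2 = 169 + 64 = 233 — holds.
4) V + W = 15 + 8 = 23 — holds.
5) W = 8 > 6, so we need V ≤ 18; V = 15 ≤ 18 — holds.
6) W = 8 is even — holds.
7) U = 2, Z = 18; 2 < 18 — holds.
8) 5S + 5W = 5(8) + 5(8) = 80 — holds.
9) Y + Z = 13 + 18 = 31 — holds.
10) Z^2 + S^2 = 18^2 + 8^2 = 324 + 64 = 388 — holds.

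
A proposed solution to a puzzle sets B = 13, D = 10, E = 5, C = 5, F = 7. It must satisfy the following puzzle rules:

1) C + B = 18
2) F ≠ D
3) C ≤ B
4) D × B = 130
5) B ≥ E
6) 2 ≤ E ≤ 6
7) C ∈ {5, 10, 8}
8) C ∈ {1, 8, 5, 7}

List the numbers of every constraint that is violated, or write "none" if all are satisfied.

None — every constraint holds.

1) C + B = 5 + 13 = 18  true
2) F = 7, D = 10; distinct  true
3) C = 5, B = 13; 5 ≤ 13  true
4) D × B = 10 × 13 = 130  true
5) B = 13, E = 5; 13 ≥ 5  true
6) E = 5 lies in [2, 6]  true
7) C = 5 is in {5, 10, 8}  true
8) C = 5 is in {1, 8, 5, 7}  true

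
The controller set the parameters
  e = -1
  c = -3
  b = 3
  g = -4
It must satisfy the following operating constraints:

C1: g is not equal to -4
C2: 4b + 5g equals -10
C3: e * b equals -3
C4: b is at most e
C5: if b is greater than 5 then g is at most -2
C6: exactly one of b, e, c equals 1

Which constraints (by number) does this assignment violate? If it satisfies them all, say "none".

No — constraints 1, 2, 4, and 6 are not satisfied.

C1: g = -4, but -4 is required to differ — does not hold.
C2: 4b + 5g = 4(3) + 5(-4) = -8, not -10 — does not hold.
C3: e * b = -1 * 3 = -3 — holds.
C4: b = 3, e = -1; 3 > -1 (want ≤) — does not hold.
C5: b = 3, not > 5; antecedent false, conditional vacuously true — holds.
C6: b=3, e=-1, c=-3; 0 of them equal 1, not exactly one — does not hold.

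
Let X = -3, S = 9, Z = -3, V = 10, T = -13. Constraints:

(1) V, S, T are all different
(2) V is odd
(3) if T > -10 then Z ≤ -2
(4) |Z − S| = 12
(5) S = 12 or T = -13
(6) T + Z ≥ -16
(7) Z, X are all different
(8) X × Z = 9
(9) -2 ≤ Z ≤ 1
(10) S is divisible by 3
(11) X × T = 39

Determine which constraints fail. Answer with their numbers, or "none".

(1) values 10, 9, -13 are pairwise distinct  ✔
(2) V = 10 is even  ✘
(3) T = -13, not > -10; antecedent false, conditional vacuously true  ✔
(4) |-3 − 9| = 12  ✔
(5) S = 9 ≠ 12, but T = -13 = -13 (second disjunct)  ✔
(6) T + Z = -13 + (-3) = -16; -16 ≥ -16  ✔
(7) Z = X = -3, not all different  ✘
(8) X × Z = -3 × (-3) = 9  ✔
(9) Z = -3 is outside [-2, 1]  ✘
(10) 9 / 3 = 3, so 3 divides 9  ✔
(11) X × T = -3 × (-13) = 39  ✔

Constraints 2, 7, and 9 are violated.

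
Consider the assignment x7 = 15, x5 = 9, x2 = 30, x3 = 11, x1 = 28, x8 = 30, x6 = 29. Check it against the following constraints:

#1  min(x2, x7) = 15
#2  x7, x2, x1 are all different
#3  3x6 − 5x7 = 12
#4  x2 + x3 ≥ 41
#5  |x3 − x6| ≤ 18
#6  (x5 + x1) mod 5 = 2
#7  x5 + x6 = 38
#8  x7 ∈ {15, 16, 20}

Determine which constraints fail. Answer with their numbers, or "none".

No violations.

#1 min(30, 15) = 15 — OK.
#2 values 15, 30, 28 are pairwise distinct — OK.
#3 3x6 − 5x7 = 3(29) − 5(15) = 12 — OK.
#4 x2 + x3 = 30 + 11 = 41; 41 ≥ 41 — OK.
#5 |11 − 29| = 18; 18 ≤ 18 — OK.
#6 x5 + x1 = 37; 37 mod 5 = 2 — OK.
#7 x5 + x6 = 9 + 29 = 38 — OK.
#8 x7 = 15 is in {15, 16, 20} — OK.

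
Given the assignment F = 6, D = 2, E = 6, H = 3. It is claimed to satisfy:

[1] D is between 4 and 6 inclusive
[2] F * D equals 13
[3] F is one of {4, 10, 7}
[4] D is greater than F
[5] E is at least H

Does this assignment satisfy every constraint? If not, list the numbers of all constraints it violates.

Constraints 1, 2, 3, and 4 do not hold.

[1] D = 2 is outside [4, 6]  no
[2] F * D = 6 * 2 = 12, not 13  no
[3] F = 6 is not in {4, 10, 7}  no
[4] D = 2, F = 6; 2 ≤ 6 (want >)  no
[5] E = 6, H = 3; 6 ≥ 3  yes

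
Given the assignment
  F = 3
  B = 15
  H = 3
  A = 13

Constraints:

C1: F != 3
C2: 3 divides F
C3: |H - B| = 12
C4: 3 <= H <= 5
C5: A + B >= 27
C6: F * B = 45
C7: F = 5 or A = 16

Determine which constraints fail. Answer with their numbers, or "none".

C1: F = 3, but 3 is required to differ — violated.
C2: 3 / 3 = 1, so 3 divides 3 — satisfied.
C3: |3 - 15| = 12 — satisfied.
C4: H = 3 lies in [3, 5] — satisfied.
C5: A + B = 13 + 15 = 28; 28 ≥ 27 — satisfied.
C6: F * B = 3 * 15 = 45 — satisfied.
C7: F = 3 ≠ 5 and A = 13 ≠ 16; both disjuncts false — violated.

Constraints 1, 7 do not hold.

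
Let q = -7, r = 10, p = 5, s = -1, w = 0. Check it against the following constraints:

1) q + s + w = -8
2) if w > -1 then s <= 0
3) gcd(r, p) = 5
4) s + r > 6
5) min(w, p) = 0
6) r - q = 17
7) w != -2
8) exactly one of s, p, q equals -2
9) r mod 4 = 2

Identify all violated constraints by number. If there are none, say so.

Constraint 8 does not hold.

1) q + s + w = -7 + (-1) + 0 = -8 — satisfied.
2) w = 0 > -1, so we need s ≤ 0; s = -1 ≤ 0 — satisfied.
3) gcd(10, 5) = 5 — satisfied.
4) s + r = -1 + 10 = 9; 9 > 6 — satisfied.
5) min(0, 5) = 0 — satisfied.
6) r - q = 10 - (-7) = 17 — satisfied.
7) w = 0, and 0 ≠ -2 — satisfied.
8) s=-1, p=5, q=-7; 0 of them equal -2, not exactly one — violated.
9) 10 mod 4 = 2 — satisfied.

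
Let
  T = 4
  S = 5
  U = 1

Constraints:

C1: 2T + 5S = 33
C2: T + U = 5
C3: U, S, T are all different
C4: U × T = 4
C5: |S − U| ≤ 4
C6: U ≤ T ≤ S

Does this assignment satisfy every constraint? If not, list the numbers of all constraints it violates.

Yes — all constraints hold.

C1: 2T + 5S = 2(4) + 5(5) = 33 — satisfied.
C2: T + U = 4 + 1 = 5 — satisfied.
C3: values 1, 5, 4 are pairwise distinct — satisfied.
C4: U × T = 1 × 4 = 4 — satisfied.
C5: |5 − 1| = 4; 4 ≤ 4 — satisfied.
C6: values 1 ≤ 4 ≤ 5 — satisfied.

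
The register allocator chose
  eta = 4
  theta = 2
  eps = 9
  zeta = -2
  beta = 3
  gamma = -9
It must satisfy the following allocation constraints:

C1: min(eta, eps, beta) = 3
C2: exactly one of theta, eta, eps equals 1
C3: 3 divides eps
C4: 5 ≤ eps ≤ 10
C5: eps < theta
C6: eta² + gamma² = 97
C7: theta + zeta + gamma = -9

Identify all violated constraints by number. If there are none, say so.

Violated: 2 and 5.

C1: min(4, 9, 3) = 3 — satisfied.
C2: theta=2, eta=4, eps=9; 0 of them equal 1, not exactly one — violated.
C3: 9 / 3 = 3, so 3 divides 9 — satisfied.
C4: eps = 9 lies in [5, 10] — satisfied.
C5: eps = 9, theta = 2; 9 ≥ 2 (want <) — violated.
C6: eta² + gamma² = 4² + (-9)² = 16 + 81 = 97 — satisfied.
C7: theta + zeta + gamma = 2 + (-2) + (-9) = -9 — satisfied.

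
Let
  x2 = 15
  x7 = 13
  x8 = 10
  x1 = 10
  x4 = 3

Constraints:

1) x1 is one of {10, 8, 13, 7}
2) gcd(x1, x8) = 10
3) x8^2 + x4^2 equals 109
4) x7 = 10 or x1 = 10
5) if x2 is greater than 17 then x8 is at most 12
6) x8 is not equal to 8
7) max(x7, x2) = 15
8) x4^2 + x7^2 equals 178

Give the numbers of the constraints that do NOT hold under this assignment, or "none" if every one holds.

1) x1 = 10 is in {10, 8, 13, 7} — holds.
2) gcd(10, 10) = 10 — holds.
3) x8^2 + x4^2 = 10^2 + 3^2 = 100 + 9 = 109 — holds.
4) x7 = 13 ≠ 10, but x1 = 10 = 10 (second disjunct) — holds.
5) x2 = 15, not > 17; antecedent false, conditional vacuously true — holds.
6) x8 = 10, and 10 ≠ 8 — holds.
7) max(13, 15) = 15 — holds.
8) x4^2 + x7^2 = 3^2 + 13^2 = 9 + 169 = 178 — holds.

No violations.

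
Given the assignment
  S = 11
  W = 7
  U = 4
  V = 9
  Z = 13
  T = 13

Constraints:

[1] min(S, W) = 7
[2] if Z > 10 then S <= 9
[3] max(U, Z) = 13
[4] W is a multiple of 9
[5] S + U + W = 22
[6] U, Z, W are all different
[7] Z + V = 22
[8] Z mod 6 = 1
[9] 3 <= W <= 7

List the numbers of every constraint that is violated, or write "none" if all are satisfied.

[1] min(11, 7) = 7 — holds.
[2] Z = 13 > 10, so we need S ≤ 9; but S = 11 > 9 — does not hold.
[3] max(4, 13) = 13 — holds.
[4] 7 = 9*0 + 7, so 9 does not divide 7 — does not hold.
[5] S + U + W = 11 + 4 + 7 = 22 — holds.
[6] values 4, 13, 7 are pairwise distinct — holds.
[7] Z + V = 13 + 9 = 22 — holds.
[8] 13 mod 6 = 1 — holds.
[9] W = 7 lies in [3, 7] — holds.

Constraints 2 and 4 do not hold.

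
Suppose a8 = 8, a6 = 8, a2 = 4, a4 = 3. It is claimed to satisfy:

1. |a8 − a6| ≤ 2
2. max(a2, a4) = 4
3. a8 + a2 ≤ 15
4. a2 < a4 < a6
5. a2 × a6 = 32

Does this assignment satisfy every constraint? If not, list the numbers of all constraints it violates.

1. |8 − 8| = 0; 0 ≤ 2 — OK.
2. max(4, 3) = 4 — OK.
3. a8 + a2 = 8 + 4 = 12; 12 ≤ 15 — OK.
4. values 4, 3, 8; a2 = 4 is not < a4 = 3 — violated.
5. a2 × a6 = 4 × 8 = 32 — OK.

Violated: 4.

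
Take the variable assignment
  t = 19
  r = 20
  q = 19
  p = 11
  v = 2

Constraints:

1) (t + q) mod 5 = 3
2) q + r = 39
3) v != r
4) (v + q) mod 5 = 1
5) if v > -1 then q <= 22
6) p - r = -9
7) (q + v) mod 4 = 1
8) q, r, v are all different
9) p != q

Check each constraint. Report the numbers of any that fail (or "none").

All constraints are satisfied.

1) t + q = 38; 38 mod 5 = 3 — satisfied.
2) q + r = 19 + 20 = 39 — satisfied.
3) v = 2, r = 20; distinct — satisfied.
4) v + q = 21; 21 mod 5 = 1 — satisfied.
5) v = 2 > -1, so we need q ≤ 22; q = 19 ≤ 22 — satisfied.
6) p - r = 11 - 20 = -9 — satisfied.
7) q + v = 21; 21 mod 4 = 1 — satisfied.
8) values 19, 20, 2 are pairwise distinct — satisfied.
9) p = 11, q = 19; distinct — satisfied.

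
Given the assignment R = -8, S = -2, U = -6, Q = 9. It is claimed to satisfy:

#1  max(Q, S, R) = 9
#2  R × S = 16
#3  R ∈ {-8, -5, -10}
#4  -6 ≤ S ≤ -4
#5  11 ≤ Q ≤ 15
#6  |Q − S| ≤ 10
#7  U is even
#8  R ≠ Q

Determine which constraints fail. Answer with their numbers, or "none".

#1 max(9, -2, -8) = 9  holds
#2 R × S = -8 × (-2) = 16  holds
#3 R = -8 is in {-8, -5, -10}  holds
#4 S = -2 is outside [-6, -4]  fails
#5 Q = 9 is outside [11, 15]  fails
#6 |9 − (-2)| = 11; 11 > 10, exceeds bound 10  fails
#7 U = -6 is even  holds
#8 R = -8, Q = 9; distinct  holds

No — constraints 4, 5, and 6 are not satisfied.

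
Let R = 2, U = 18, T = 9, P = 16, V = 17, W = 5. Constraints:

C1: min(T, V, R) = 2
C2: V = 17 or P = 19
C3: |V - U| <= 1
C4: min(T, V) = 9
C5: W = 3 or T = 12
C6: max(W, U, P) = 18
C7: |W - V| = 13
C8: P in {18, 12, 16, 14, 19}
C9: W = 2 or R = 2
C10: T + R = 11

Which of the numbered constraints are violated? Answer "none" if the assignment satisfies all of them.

Constraints 5 and 7 are violated.

C1: min(9, 17, 2) = 2  ✓
C2: V = 17 = 17 (first disjunct)  ✓
C3: |17 - 18| = 1; 1 ≤ 1  ✓
C4: min(9, 17) = 9  ✓
C5: W = 5 ≠ 3 and T = 9 ≠ 12; both disjuncts false  ✗
C6: max(5, 18, 16) = 18  ✓
C7: |5 - 17| = 12, not 13  ✗
C8: P = 16 is in {18, 12, 16, 14, 19}  ✓
C9: W = 5 ≠ 2, but R = 2 = 2 (second disjunct)  ✓
C10: T + R = 9 + 2 = 11  ✓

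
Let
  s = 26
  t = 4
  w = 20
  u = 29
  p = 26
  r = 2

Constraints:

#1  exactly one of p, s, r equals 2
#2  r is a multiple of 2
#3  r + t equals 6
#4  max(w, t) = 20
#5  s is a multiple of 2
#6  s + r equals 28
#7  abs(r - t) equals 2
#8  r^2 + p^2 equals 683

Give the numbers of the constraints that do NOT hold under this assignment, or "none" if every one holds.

#1 p=26, s=26, r=2; 1 of them equals 2 — holds.
#2 2 / 2 = 1, so 2 divides 2 — holds.
#3 r + t = 2 + 4 = 6 — holds.
#4 max(20, 4) = 20 — holds.
#5 26 / 2 = 13, so 2 divides 26 — holds.
#6 s + r = 26 + 2 = 28 — holds.
#7 abs(2 - 4) = 2 — holds.
#8 r^2 + p^2 = 2^2 + 26^2 = 4 + 676 = 680, not 683 — fails.

Constraint 8 does not hold.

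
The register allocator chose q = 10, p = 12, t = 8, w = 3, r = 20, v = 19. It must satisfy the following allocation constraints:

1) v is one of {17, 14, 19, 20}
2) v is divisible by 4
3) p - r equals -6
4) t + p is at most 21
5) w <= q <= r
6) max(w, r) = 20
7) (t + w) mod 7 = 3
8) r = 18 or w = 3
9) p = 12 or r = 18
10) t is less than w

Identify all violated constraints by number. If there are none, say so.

1) v = 19 is in {17, 14, 19, 20} — OK.
2) 19 = 4*4 + 3, so 4 does not divide 19 — violated.
3) p - r = 12 - 20 = -8, not -6 — violated.
4) t + p = 8 + 12 = 20; 20 ≤ 21 — OK.
5) values 3 <= 10 <= 20 — OK.
6) max(3, 20) = 20 — OK.
7) t + w = 11; 11 mod 7 = 4, not 3 — violated.
8) r = 20 ≠ 18, but w = 3 = 3 (second disjunct) — OK.
9) p = 12 = 12 (first disjunct) — OK.
10) t = 8, w = 3; 8 ≥ 3 (want <) — violated.

No — constraints 2, 3, 7, and 10 are not satisfied.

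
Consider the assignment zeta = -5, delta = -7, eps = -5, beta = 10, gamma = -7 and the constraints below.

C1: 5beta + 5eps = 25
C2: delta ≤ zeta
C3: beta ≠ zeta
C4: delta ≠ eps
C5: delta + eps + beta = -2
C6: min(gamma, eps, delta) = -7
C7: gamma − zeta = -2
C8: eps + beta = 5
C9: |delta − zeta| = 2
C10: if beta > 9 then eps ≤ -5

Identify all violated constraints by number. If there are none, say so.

C1: 5beta + 5eps = 5(10) + 5(-5) = 25  true
C2: delta = -7, zeta = -5; -7 ≤ -5  true
C3: beta = 10, zeta = -5; distinct  true
C4: delta = -7, eps = -5; distinct  true
C5: delta + eps + beta = -7 + (-5) + 10 = -2  true
C6: min(-7, -5, -7) = -7  true
C7: gamma − zeta = -7 − (-5) = -2  true
C8: eps + beta = -5 + 10 = 5  true
C9: |-7 − (-5)| = 2  true
C10: beta = 10 > 9, so we need eps ≤ -5; eps = -5 ≤ -5  true

The assignment satisfies every constraint.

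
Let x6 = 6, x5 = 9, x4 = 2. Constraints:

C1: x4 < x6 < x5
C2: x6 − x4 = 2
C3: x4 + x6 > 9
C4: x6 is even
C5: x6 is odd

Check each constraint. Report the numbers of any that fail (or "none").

Constraints 2, 3, 5 are violated.

C1: values 2 < 6 < 9  ✓
C2: x6 − x4 = 6 − 2 = 4, not 2  ✗
C3: x4 + x6 = 2 + 6 = 8; 8 ≤ 9, bound 9 not met  ✗
C4: x6 = 6 is even  ✓
C5: x6 = 6 is even  ✗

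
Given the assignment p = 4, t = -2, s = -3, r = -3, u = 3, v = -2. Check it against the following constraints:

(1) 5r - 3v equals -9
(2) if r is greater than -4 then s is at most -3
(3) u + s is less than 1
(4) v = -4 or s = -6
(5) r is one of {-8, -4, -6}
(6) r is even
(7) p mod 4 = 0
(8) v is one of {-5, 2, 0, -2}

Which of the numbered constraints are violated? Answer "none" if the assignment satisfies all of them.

Constraints 4, 5, and 6 do not hold.

(1) 5r - 3v = 5(-3) - 3(-2) = -9  ✓
(2) r = -3 > -4, so we need s ≤ -3; s = -3 ≤ -3  ✓
(3) u + s = 3 + (-3) = 0; 0 < 1  ✓
(4) v = -2 ≠ -4 and s = -3 ≠ -6; both disjuncts false  ✗
(5) r = -3 is not in {-8, -4, -6}  ✗
(6) r = -3 is odd  ✗
(7) 4 mod 4 = 0  ✓
(8) v = -2 is in {-5, 2, 0, -2}  ✓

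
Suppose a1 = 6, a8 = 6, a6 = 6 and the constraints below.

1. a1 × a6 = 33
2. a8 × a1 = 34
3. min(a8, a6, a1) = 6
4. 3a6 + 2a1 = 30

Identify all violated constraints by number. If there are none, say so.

1. a1 × a6 = 6 × 6 = 36, not 33  false
2. a8 × a1 = 6 × 6 = 36, not 34  false
3. min(6, 6, 6) = 6  true
4. 3a6 + 2a1 = 3(6) + 2(6) = 30  true

Violated: 1 and 2.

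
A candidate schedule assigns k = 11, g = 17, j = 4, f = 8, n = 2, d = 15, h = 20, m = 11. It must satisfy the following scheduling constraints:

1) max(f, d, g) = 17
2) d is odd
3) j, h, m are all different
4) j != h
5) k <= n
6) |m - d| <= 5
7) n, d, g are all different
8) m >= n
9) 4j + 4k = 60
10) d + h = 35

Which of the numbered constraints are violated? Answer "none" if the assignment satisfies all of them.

1) max(8, 15, 17) = 17 — holds.
2) d = 15 is odd — holds.
3) values 4, 20, 11 are pairwise distinct — holds.
4) j = 4, h = 20; distinct — holds.
5) k = 11, n = 2; 11 > 2 (want ≤) — fails.
6) |11 - 15| = 4; 4 ≤ 5 — holds.
7) values 2, 15, 17 are pairwise distinct — holds.
8) m = 11, n = 2; 11 ≥ 2 — holds.
9) 4j + 4k = 4(4) + 4(11) = 60 — holds.
10) d + h = 15 + 20 = 35 — holds.

The assignment fails constraint 5.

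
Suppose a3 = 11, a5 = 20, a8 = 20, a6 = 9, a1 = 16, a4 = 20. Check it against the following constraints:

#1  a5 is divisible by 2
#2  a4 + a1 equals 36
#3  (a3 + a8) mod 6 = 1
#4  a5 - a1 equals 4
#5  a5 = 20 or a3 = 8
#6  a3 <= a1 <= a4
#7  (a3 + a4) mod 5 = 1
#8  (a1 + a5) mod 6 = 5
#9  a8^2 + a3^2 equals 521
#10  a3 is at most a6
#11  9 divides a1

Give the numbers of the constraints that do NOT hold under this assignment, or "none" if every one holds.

The assignment fails constraints 8, 10, 11.

#1 20 / 2 = 10, so 2 divides 20  ✔
#2 a4 + a1 = 20 + 16 = 36  ✔
#3 a3 + a8 = 31; 31 mod 6 = 1  ✔
#4 a5 - a1 = 20 - 16 = 4  ✔
#5 a5 = 20 = 20 (first disjunct)  ✔
#6 values 11 <= 16 <= 20  ✔
#7 a3 + a4 = 31; 31 mod 5 = 1  ✔
#8 a1 + a5 = 36; 36 mod 6 = 0, not 5  ✘
#9 a8^2 + a3^2 = 20^2 + 11^2 = 400 + 121 = 521  ✔
#10 a3 = 11, a6 = 9; 11 > 9 (want ≤)  ✘
#11 16 = 9*1 + 7, so 9 does not divide 16  ✘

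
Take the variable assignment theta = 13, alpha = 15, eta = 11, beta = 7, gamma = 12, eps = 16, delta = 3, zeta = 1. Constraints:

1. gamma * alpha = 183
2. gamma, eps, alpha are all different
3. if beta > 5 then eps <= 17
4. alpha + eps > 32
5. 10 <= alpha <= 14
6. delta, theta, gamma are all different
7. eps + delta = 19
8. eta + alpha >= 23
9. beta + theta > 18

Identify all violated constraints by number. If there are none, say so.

Constraints 1, 4, 5 are violated.

1. gamma * alpha = 12 * 15 = 180, not 183  fails
2. values 12, 16, 15 are pairwise distinct  holds
3. beta = 7 > 5, so we need eps ≤ 17; eps = 16 ≤ 17  holds
4. alpha + eps = 15 + 16 = 31; 31 ≤ 32, bound 32 not met  fails
5. alpha = 15 is outside [10, 14]  fails
6. values 3, 13, 12 are pairwise distinct  holds
7. eps + delta = 16 + 3 = 19  holds
8. eta + alpha = 11 + 15 = 26; 26 ≥ 23  holds
9. beta + theta = 7 + 13 = 20; 20 > 18  holds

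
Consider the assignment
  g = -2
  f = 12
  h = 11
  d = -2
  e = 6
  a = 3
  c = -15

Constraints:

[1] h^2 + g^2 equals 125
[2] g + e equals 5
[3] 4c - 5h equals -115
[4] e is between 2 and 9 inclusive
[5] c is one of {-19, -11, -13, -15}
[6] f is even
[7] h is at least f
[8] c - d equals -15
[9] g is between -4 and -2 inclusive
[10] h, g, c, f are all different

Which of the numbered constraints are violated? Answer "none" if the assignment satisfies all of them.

[1] h^2 + g^2 = 11^2 + (-2)^2 = 121 + 4 = 125 — holds.
[2] g + e = -2 + 6 = 4, not 5 — does not hold.
[3] 4c - 5h = 4(-15) - 5(11) = -115 — holds.
[4] e = 6 lies in [2, 9] — holds.
[5] c = -15 is in {-19, -11, -13, -15} — holds.
[6] f = 12 is even — holds.
[7] h = 11, f = 12; 11 < 12 (want ≥) — does not hold.
[8] c - d = -15 - (-2) = -13, not -15 — does not hold.
[9] g = -2 lies in [-4, -2] — holds.
[10] values 11, -2, -15, 12 are pairwise distinct — holds.

The assignment fails constraints 2, 7, and 8.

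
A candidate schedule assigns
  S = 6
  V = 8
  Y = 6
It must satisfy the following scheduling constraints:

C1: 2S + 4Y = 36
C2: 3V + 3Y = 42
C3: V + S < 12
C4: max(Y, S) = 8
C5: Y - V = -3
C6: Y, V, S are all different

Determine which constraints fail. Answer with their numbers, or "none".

C1: 2S + 4Y = 2(6) + 4(6) = 36 — holds.
C2: 3V + 3Y = 3(8) + 3(6) = 42 — holds.
C3: V + S = 8 + 6 = 14; 14 ≥ 12, bound 12 not met — fails.
C4: max(6, 6) = 6, not 8 — fails.
C5: Y - V = 6 - 8 = -2, not -3 — fails.
C6: Y = S = 6, not all different — fails.

No — constraints 3, 4, 5, 6 are not satisfied.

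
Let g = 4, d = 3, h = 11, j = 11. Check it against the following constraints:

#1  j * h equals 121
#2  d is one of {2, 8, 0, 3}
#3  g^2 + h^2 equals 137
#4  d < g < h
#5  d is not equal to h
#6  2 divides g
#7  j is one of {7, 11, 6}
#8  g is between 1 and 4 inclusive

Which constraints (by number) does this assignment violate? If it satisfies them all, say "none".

The assignment satisfies every constraint.

#1 j * h = 11 * 11 = 121 — holds.
#2 d = 3 is in {2, 8, 0, 3} — holds.
#3 g^2 + h^2 = 4^2 + 11^2 = 16 + 121 = 137 — holds.
#4 values 3 < 4 < 11 — holds.
#5 d = 3, h = 11; distinct — holds.
#6 4 / 2 = 2, so 2 divides 4 — holds.
#7 j = 11 is in {7, 11, 6} — holds.
#8 g = 4 lies in [1, 4] — holds.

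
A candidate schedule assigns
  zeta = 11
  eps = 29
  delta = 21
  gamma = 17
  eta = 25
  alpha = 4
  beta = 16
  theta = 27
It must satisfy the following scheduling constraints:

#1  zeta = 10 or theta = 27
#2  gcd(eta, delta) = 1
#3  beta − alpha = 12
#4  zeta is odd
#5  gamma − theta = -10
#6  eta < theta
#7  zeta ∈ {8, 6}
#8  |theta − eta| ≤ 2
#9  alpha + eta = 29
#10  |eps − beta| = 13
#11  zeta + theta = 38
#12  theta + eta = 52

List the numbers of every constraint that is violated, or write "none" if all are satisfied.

No — constraint 7 is not satisfied.

#1 zeta = 11 ≠ 10, but theta = 27 = 27 (second disjunct) — OK.
#2 gcd(25, 21) = 1 — OK.
#3 beta − alpha = 16 − 4 = 12 — OK.
#4 zeta = 11 is odd — OK.
#5 gamma − theta = 17 − 27 = -10 — OK.
#6 eta = 25, theta = 27; 25 < 27 — OK.
#7 zeta = 11 is not in {8, 6} — violated.
#8 |27 − 25| = 2; 2 ≤ 2 — OK.
#9 alpha + eta = 4 + 25 = 29 — OK.
#10 |29 − 16| = 13 — OK.
#11 zeta + theta = 11 + 27 = 38 — OK.
#12 theta + eta = 27 + 25 = 52 — OK.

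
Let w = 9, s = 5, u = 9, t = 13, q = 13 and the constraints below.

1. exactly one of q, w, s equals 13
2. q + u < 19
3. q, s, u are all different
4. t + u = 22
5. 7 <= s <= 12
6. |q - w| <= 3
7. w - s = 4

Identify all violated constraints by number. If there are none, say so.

1. q=13, w=9, s=5; 1 of them equals 13 — OK.
2. q + u = 13 + 9 = 22; 22 ≥ 19, bound 19 not met — violated.
3. values 13, 5, 9 are pairwise distinct — OK.
4. t + u = 13 + 9 = 22 — OK.
5. s = 5 is outside [7, 12] — violated.
6. |13 - 9| = 4; 4 > 3, exceeds bound 3 — violated.
7. w - s = 9 - 5 = 4 — OK.

Violated: 2, 5, 6.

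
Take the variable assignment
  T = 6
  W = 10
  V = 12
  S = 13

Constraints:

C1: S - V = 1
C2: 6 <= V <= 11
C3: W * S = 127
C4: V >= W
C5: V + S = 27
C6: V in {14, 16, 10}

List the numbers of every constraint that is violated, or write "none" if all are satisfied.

C1: S - V = 13 - 12 = 1  OK
C2: V = 12 is outside [6, 11]  FAIL
C3: W * S = 10 * 13 = 130, not 127  FAIL
C4: V = 12, W = 10; 12 ≥ 10  OK
C5: V + S = 12 + 13 = 25, not 27  FAIL
C6: V = 12 is not in {14, 16, 10}  FAIL

The assignment fails constraints 2, 3, 5, 6.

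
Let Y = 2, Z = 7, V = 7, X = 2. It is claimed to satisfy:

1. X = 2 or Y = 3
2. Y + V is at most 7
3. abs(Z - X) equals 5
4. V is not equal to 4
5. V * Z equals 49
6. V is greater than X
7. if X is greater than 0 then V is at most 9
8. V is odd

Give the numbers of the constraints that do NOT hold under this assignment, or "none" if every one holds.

1. X = 2 = 2 (first disjunct)  holds
2. Y + V = 2 + 7 = 9; 9 > 7, bound 7 not met  fails
3. abs(7 - 2) = 5  holds
4. V = 7, and 7 ≠ 4  holds
5. V * Z = 7 * 7 = 49  holds
6. V = 7, X = 2; 7 > 2  holds
7. X = 2 > 0, so we need V ≤ 9; V = 7 ≤ 9  holds
8. V = 7 is odd  holds

The assignment fails constraint 2.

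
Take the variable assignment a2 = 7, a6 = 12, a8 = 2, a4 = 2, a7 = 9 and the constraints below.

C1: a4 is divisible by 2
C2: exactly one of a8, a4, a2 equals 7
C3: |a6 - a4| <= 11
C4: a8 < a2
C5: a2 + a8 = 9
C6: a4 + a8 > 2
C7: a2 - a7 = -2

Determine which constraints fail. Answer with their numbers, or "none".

C1: 2 / 2 = 1, so 2 divides 2 — OK.
C2: a8=2, a4=2, a2=7; 1 of them equals 7 — OK.
C3: |12 - 2| = 10; 10 ≤ 11 — OK.
C4: a8 = 2, a2 = 7; 2 < 7 — OK.
C5: a2 + a8 = 7 + 2 = 9 — OK.
C6: a4 + a8 = 2 + 2 = 4; 4 > 2 — OK.
C7: a2 - a7 = 7 - 9 = -2 — OK.

Yes — all constraints hold.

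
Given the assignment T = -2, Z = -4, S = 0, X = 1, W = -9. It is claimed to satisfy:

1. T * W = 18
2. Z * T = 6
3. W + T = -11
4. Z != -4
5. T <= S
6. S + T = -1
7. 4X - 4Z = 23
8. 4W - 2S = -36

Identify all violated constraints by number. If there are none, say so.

1. T * W = -2 * (-9) = 18  holds
2. Z * T = -4 * (-2) = 8, not 6  fails
3. W + T = -9 + (-2) = -11  holds
4. Z = -4, but -4 is required to differ  fails
5. T = -2, S = 0; -2 ≤ 0  holds
6. S + T = 0 + (-2) = -2, not -1  fails
7. 4X - 4Z = 4(1) - 4(-4) = 20, not 23  fails
8. 4W - 2S = 4(-9) - 2(0) = -36  holds

Constraints 2, 4, 6, and 7 do not hold.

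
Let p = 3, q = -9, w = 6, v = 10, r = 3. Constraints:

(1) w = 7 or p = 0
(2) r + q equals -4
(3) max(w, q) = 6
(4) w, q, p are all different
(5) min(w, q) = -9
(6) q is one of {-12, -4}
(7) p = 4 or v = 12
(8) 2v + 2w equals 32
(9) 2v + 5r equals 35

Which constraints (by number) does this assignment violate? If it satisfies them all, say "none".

The assignment fails constraints 1, 2, 6, and 7.

(1) w = 6 ≠ 7 and p = 3 ≠ 0; both disjuncts false — fails.
(2) r + q = 3 + (-9) = -6, not -4 — fails.
(3) max(6, -9) = 6 — holds.
(4) values 6, -9, 3 are pairwise distinct — holds.
(5) min(6, -9) = -9 — holds.
(6) q = -9 is not in {-12, -4} — fails.
(7) p = 3 ≠ 4 and v = 10 ≠ 12; both disjuncts false — fails.
(8) 2v + 2w = 2(10) + 2(6) = 32 — holds.
(9) 2v + 5r = 2(10) + 5(3) = 35 — holds.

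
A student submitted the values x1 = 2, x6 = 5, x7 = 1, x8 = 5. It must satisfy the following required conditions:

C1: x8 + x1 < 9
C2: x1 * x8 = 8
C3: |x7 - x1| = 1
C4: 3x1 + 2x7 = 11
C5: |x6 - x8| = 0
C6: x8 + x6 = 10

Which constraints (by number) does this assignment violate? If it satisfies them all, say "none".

C1: x8 + x1 = 5 + 2 = 7; 7 < 9  yes
C2: x1 * x8 = 2 * 5 = 10, not 8  no
C3: |1 - 2| = 1  yes
C4: 3x1 + 2x7 = 3(2) + 2(1) = 8, not 11  no
C5: |5 - 5| = 0  yes
C6: x8 + x6 = 5 + 5 = 10  yes

Constraints 2 and 4 are violated.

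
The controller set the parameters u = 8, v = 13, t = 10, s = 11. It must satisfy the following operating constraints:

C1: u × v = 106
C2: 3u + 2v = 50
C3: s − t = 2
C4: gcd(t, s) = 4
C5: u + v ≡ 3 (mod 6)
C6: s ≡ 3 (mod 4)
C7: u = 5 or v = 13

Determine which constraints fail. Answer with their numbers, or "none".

Constraints 1, 3, 4 are violated.

C1: u × v = 8 × 13 = 104, not 106  ✗
C2: 3u + 2v = 3(8) + 2(13) = 50  ✓
C3: s − t = 11 − 10 = 1, not 2  ✗
C4: gcd(10, 11) = 1, not 4  ✗
C5: u + v = 21; 21 mod 6 = 3  ✓
C6: 11 mod 4 = 3  ✓
C7: u = 8 ≠ 5, but v = 13 = 13 (second disjunct)  ✓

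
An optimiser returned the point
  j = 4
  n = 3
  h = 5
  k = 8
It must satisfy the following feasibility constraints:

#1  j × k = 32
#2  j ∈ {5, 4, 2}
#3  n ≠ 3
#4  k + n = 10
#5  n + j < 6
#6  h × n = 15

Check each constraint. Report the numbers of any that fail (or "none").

#1 j × k = 4 × 8 = 32 — holds.
#2 j = 4 is in {5, 4, 2} — holds.
#3 n = 3, but 3 is required to differ — does not hold.
#4 k + n = 8 + 3 = 11, not 10 — does not hold.
#5 n + j = 3 + 4 = 7; 7 ≥ 6, bound 6 not met — does not hold.
#6 h × n = 5 × 3 = 15 — holds.

The assignment fails constraints 3, 4, 5.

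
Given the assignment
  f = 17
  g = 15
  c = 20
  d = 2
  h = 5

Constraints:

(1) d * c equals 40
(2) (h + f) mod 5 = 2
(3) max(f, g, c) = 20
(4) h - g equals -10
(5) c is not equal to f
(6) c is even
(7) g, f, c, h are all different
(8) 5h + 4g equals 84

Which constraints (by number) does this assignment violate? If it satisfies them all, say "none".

(1) d * c = 2 * 20 = 40 — OK.
(2) h + f = 22; 22 mod 5 = 2 — OK.
(3) max(17, 15, 20) = 20 — OK.
(4) h - g = 5 - 15 = -10 — OK.
(5) c = 20, f = 17; distinct — OK.
(6) c = 20 is even — OK.
(7) values 15, 17, 20, 5 are pairwise distinct — OK.
(8) 5h + 4g = 5(5) + 4(15) = 85, not 84 — violated.

Constraint 8 is violated.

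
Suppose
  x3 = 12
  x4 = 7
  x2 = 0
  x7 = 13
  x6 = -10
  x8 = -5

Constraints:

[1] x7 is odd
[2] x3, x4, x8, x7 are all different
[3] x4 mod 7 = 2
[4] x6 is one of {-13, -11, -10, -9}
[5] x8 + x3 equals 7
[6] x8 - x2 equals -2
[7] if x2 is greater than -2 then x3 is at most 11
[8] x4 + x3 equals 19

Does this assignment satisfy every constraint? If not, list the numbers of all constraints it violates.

[1] x7 = 13 is odd — OK.
[2] values 12, 7, -5, 13 are pairwise distinct — OK.
[3] 7 mod 7 = 0, not 2 — violated.
[4] x6 = -10 is in {-13, -11, -10, -9} — OK.
[5] x8 + x3 = -5 + 12 = 7 — OK.
[6] x8 - x2 = -5 - 0 = -5, not -2 — violated.
[7] x2 = 0 > -2, so we need x3 ≤ 11; but x3 = 12 > 11 — violated.
[8] x4 + x3 = 7 + 12 = 19 — OK.

Constraints 3, 6, 7 are violated.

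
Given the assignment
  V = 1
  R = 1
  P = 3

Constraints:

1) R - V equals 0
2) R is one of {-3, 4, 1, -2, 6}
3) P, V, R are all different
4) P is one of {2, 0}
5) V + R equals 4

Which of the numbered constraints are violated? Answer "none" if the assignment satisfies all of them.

1) R - V = 1 - 1 = 0 — holds.
2) R = 1 is in {-3, 4, 1, -2, 6} — holds.
3) V = R = 1, not all different — fails.
4) P = 3 is not in {2, 0} — fails.
5) V + R = 1 + 1 = 2, not 4 — fails.

Violated: 3, 4, and 5.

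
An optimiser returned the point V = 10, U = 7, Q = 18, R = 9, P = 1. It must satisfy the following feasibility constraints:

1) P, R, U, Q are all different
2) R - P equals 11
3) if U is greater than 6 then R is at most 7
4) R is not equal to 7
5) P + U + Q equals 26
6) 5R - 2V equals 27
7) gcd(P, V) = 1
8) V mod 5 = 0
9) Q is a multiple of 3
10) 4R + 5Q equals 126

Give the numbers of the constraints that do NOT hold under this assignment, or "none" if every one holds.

1) values 1, 9, 7, 18 are pairwise distinct  holds
2) R - P = 9 - 1 = 8, not 11  fails
3) U = 7 > 6, so we need R ≤ 7; but R = 9 > 7  fails
4) R = 9, and 9 ≠ 7  holds
5) P + U + Q = 1 + 7 + 18 = 26  holds
6) 5R - 2V = 5(9) - 2(10) = 25, not 27  fails
7) gcd(1, 10) = 1  holds
8) 10 mod 5 = 0  holds
9) 18 / 3 = 6, so 3 divides 18  holds
10) 4R + 5Q = 4(9) + 5(18) = 126  holds

The assignment fails constraints 2, 3, 6.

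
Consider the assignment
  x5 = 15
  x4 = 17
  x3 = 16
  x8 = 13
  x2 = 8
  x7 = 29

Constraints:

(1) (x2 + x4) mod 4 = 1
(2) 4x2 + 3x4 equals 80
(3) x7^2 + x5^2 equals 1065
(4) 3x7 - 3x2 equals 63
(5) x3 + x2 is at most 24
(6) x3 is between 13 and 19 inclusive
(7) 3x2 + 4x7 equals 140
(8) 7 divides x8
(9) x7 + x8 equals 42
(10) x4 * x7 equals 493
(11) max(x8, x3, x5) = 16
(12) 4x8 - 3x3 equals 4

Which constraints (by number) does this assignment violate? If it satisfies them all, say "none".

No — constraints 2, 3, and 8 are not satisfied.

(1) x2 + x4 = 25; 25 mod 4 = 1 — OK.
(2) 4x2 + 3x4 = 4(8) + 3(17) = 83, not 80 — violated.
(3) x7^2 + x5^2 = 29^2 + 15^2 = 841 + 225 = 1066, not 1065 — violated.
(4) 3x7 - 3x2 = 3(29) - 3(8) = 63 — OK.
(5) x3 + x2 = 16 + 8 = 24; 24 ≤ 24 — OK.
(6) x3 = 16 lies in [13, 19] — OK.
(7) 3x2 + 4x7 = 3(8) + 4(29) = 140 — OK.
(8) 13 = 7*1 + 6, so 7 does not divide 13 — violated.
(9) x7 + x8 = 29 + 13 = 42 — OK.
(10) x4 * x7 = 17 * 29 = 493 — OK.
(11) max(13, 16, 15) = 16 — OK.
(12) 4x8 - 3x3 = 4(13) - 3(16) = 4 — OK.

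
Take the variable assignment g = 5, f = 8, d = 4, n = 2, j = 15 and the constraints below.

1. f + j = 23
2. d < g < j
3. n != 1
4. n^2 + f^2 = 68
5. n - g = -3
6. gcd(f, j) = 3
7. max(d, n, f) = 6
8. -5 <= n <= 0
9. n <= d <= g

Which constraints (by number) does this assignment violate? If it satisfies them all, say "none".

1. f + j = 8 + 15 = 23 — OK.
2. values 4 < 5 < 15 — OK.
3. n = 2, and 2 ≠ 1 — OK.
4. n^2 + f^2 = 2^2 + 8^2 = 4 + 64 = 68 — OK.
5. n - g = 2 - 5 = -3 — OK.
6. gcd(8, 15) = 1, not 3 — violated.
7. max(4, 2, 8) = 8, not 6 — violated.
8. n = 2 is outside [-5, 0] — violated.
9. values 2 <= 4 <= 5 — OK.

No — constraints 6, 7, and 8 are not satisfied.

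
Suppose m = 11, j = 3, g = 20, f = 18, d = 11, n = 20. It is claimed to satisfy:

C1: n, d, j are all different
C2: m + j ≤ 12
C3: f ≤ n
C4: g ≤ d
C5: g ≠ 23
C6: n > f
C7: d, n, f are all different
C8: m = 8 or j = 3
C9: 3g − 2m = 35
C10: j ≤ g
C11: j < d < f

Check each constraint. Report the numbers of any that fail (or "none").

The assignment fails constraints 2, 4, and 9.

C1: values 20, 11, 3 are pairwise distinct — satisfied.
C2: m + j = 11 + 3 = 14; 14 > 12, bound 12 not met — violated.
C3: f = 18, n = 20; 18 ≤ 20 — satisfied.
C4: g = 20, d = 11; 20 > 11 (want ≤) — violated.
C5: g = 20, and 20 ≠ 23 — satisfied.
C6: n = 20, f = 18; 20 > 18 — satisfied.
C7: values 11, 20, 18 are pairwise distinct — satisfied.
C8: m = 11 ≠ 8, but j = 3 = 3 (second disjunct) — satisfied.
C9: 3g − 2m = 3(20) − 2(11) = 38, not 35 — violated.
C10: j = 3, g = 20; 3 ≤ 20 — satisfied.
C11: values 3 < 11 < 18 — satisfied.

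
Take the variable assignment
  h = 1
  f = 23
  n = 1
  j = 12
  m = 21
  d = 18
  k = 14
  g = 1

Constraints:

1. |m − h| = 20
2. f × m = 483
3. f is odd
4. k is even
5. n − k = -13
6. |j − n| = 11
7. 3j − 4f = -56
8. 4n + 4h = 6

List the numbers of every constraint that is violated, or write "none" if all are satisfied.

1. |21 − 1| = 20 — satisfied.
2. f × m = 23 × 21 = 483 — satisfied.
3. f = 23 is odd — satisfied.
4. k = 14 is even — satisfied.
5. n − k = 1 − 14 = -13 — satisfied.
6. |12 − 1| = 11 — satisfied.
7. 3j − 4f = 3(12) − 4(23) = -56 — satisfied.
8. 4n + 4h = 4(1) + 4(1) = 8, not 6 — violated.

Constraint 8 is violated.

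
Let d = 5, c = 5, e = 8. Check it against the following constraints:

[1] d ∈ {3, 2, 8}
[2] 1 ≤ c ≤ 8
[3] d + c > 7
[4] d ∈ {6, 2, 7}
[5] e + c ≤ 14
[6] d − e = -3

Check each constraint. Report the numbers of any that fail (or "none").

No — constraints 1 and 4 are not satisfied.

[1] d = 5 is not in {3, 2, 8} — violated.
[2] c = 5 lies in [1, 8] — OK.
[3] d + c = 5 + 5 = 10; 10 > 7 — OK.
[4] d = 5 is not in {6, 2, 7} — violated.
[5] e + c = 8 + 5 = 13; 13 ≤ 14 — OK.
[6] d − e = 5 − 8 = -3 — OK.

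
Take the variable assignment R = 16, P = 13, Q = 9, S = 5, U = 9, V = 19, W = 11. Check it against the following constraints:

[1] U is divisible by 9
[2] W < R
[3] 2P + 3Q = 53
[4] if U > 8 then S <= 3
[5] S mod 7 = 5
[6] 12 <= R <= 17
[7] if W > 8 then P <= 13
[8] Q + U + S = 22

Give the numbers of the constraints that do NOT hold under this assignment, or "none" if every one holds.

Constraints 4 and 8 are violated.

[1] 9 / 9 = 1, so 9 divides 9  true
[2] W = 11, R = 16; 11 < 16  true
[3] 2P + 3Q = 2(13) + 3(9) = 53  true
[4] U = 9 > 8, so we need S ≤ 3; but S = 5 > 3  false
[5] 5 mod 7 = 5  true
[6] R = 16 lies in [12, 17]  true
[7] W = 11 > 8, so we need P ≤ 13; P = 13 ≤ 13  true
[8] Q + U + S = 9 + 9 + 5 = 23, not 22  false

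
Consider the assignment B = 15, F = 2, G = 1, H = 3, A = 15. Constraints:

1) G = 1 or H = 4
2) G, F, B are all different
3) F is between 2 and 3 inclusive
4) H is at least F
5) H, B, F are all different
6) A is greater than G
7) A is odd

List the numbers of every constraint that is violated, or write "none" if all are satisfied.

The assignment satisfies every constraint.

1) G = 1 = 1 (first disjunct) — holds.
2) values 1, 2, 15 are pairwise distinct — holds.
3) F = 2 lies in [2, 3] — holds.
4) H = 3, F = 2; 3 ≥ 2 — holds.
5) values 3, 15, 2 are pairwise distinct — holds.
6) A = 15, G = 1; 15 > 1 — holds.
7) A = 15 is odd — holds.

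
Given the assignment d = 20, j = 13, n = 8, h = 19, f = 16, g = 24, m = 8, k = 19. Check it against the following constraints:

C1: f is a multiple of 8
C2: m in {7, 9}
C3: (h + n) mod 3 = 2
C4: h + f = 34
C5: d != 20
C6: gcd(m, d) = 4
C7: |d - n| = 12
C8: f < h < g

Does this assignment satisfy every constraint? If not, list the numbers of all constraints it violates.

C1: 16 / 8 = 2, so 8 divides 16 — satisfied.
C2: m = 8 is not in {7, 9} — violated.
C3: h + n = 27; 27 mod 3 = 0, not 2 — violated.
C4: h + f = 19 + 16 = 35, not 34 — violated.
C5: d = 20, but 20 is required to differ — violated.
C6: gcd(8, 20) = 4 — satisfied.
C7: |20 - 8| = 12 — satisfied.
C8: values 16 < 19 < 24 — satisfied.

Constraints 2, 3, 4, and 5 do not hold.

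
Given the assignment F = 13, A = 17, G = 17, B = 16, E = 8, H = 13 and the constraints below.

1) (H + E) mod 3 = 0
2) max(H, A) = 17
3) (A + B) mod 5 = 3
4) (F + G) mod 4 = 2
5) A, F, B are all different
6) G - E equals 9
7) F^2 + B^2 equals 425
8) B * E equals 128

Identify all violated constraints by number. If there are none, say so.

The assignment satisfies every constraint.

1) H + E = 21; 21 mod 3 = 0  ✓
2) max(13, 17) = 17  ✓
3) A + B = 33; 33 mod 5 = 3  ✓
4) F + G = 30; 30 mod 4 = 2  ✓
5) values 17, 13, 16 are pairwise distinct  ✓
6) G - E = 17 - 8 = 9  ✓
7) F^2 + B^2 = 13^2 + 16^2 = 169 + 256 = 425  ✓
8) B * E = 16 * 8 = 128  ✓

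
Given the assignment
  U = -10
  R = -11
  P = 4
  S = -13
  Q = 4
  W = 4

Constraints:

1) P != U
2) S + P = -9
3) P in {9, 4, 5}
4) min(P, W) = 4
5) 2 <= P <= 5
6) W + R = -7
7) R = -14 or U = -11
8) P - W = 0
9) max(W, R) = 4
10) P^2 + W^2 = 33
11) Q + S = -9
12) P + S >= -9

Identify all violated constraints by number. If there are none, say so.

Violated: 7, 10.

1) P = 4, U = -10; distinct  ✓
2) S + P = -13 + 4 = -9  ✓
3) P = 4 is in {9, 4, 5}  ✓
4) min(4, 4) = 4  ✓
5) P = 4 lies in [2, 5]  ✓
6) W + R = 4 + (-11) = -7  ✓
7) R = -11 ≠ -14 and U = -10 ≠ -11; both disjuncts false  ✗
8) P - W = 4 - 4 = 0  ✓
9) max(4, -11) = 4  ✓
10) P^2 + W^2 = 4^2 + 4^2 = 16 + 16 = 32, not 33  ✗
11) Q + S = 4 + (-13) = -9  ✓
12) P + S = 4 + (-13) = -9; -9 ≥ -9  ✓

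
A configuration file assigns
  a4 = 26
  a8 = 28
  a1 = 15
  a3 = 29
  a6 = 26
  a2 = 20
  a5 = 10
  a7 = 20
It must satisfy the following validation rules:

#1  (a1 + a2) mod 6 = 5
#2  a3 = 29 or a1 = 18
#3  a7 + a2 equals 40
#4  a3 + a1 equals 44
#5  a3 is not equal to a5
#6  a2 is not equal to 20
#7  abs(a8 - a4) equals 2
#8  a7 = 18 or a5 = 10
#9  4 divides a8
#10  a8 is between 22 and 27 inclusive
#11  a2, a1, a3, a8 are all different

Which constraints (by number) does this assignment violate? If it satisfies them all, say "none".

#1 a1 + a2 = 35; 35 mod 6 = 5 — satisfied.
#2 a3 = 29 = 29 (first disjunct) — satisfied.
#3 a7 + a2 = 20 + 20 = 40 — satisfied.
#4 a3 + a1 = 29 + 15 = 44 — satisfied.
#5 a3 = 29, a5 = 10; distinct — satisfied.
#6 a2 = 20, but 20 is required to differ — violated.
#7 abs(28 - 26) = 2 — satisfied.
#8 a7 = 20 ≠ 18, but a5 = 10 = 10 (second disjunct) — satisfied.
#9 28 / 4 = 7, so 4 divides 28 — satisfied.
#10 a8 = 28 is outside [22, 27] — violated.
#11 values 20, 15, 29, 28 are pairwise distinct — satisfied.

No — constraints 6 and 10 are not satisfied.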